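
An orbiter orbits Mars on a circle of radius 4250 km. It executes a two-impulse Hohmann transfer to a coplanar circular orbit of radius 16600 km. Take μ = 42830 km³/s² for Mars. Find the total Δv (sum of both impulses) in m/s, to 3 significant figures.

Δv = 1410 m/s

Transfer-ellipse semi-major axis a_t = (r₁ + r₂)/2 = (4250 + 16600)/2 = 10425 km.
Circular speed at r₁: v₁ = √(μ/r₁) = √(42830/4250) = 3.17453 km/s.
On the transfer ellipse at r₁, vis-viva equation gives v_p = √[μ(2/r₁ − 1/a_t)] = 4.00586 km/s.
First burn Δv₁ = |v_p − v₁| = 0.8313 km/s.
Circular speed at r₂: v₂ = √(μ/r₂) = 1.6063 km/s.
Transfer-orbit speed at r₂: v_a = √[μ(2/r₂ − 1/a_t)] = 1.0256 km/s.
Second burn Δv₂ = |v₂ − v_a| = 0.5807 km/s.
Δv = Δv₁ + Δv₂ = 0.8313 + 0.5807 = 1.412 km/s.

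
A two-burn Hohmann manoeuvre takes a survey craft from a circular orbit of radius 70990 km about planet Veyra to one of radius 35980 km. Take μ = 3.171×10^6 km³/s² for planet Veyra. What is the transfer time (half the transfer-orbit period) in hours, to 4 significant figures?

The Hohmann ellipse has a_t = (r₁ + r₂)/2 = 53485 km.
Half the transfer-orbit period gives t = π√(a_t³/μ) = 21822 s.
Converting: 21822 s ÷ 3600 s/hour = 6.062 hours.

t = 6.062 hours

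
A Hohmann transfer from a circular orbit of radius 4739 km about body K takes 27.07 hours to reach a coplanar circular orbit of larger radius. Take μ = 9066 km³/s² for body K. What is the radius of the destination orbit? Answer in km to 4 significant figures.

r₂ = 36430 km

Transfer time t = 27.07 hours = 97452 s, and t = π√(a_t³/μ).
So a_t = (μ t²/π²)^(1/3) = (9066 × (97452)² / π²)^(1/3) = 20586 km.
Since a_t = (r₁ + r₂)/2, r₂ = 2a_t − r₁ = 2×20586 − 4739 = 36433 km.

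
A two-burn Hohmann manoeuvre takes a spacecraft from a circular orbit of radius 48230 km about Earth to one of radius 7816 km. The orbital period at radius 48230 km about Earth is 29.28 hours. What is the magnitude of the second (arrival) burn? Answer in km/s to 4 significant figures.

Δv₂ = 2.227 km/s

From Kepler's third law T² = 4π²r³/μ at r = 48230 km, T = 29.28 hours = 29.28 × 3600 s = 1.05408×10^5 s: μ = 4π²r³/T² = 3.98625×10^5 km³/s².
The Hohmann ellipse has a_t = (r₁ + r₂)/2 = 28023 km.
Circular speed at r = 7816 km: v_c = √(μ/r) = 7.142 km/s.
Vis-viva on the transfer ellipse at r = 7816 km gives v_t = √[μ(2/r − 1/a_t)] = 9.369 km/s.
Δv₂ = |v_t − v_c| = |9.369 − 7.142| = 2.227 km/s.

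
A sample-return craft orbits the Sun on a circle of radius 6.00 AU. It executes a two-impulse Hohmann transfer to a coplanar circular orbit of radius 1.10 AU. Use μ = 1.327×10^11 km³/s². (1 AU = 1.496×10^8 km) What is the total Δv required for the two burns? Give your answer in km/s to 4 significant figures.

In km: r₁ = 6.00 × 1.496×10^8 = 8.976×10^8 km; r₂ = 1.10 × 1.496×10^8 = 1.6456×10^8 km.
Semi-major axis of the transfer orbit: a_t = (8.976×10^8 + 1.6456×10^8)/2 = 5.3108×10^8 km.
Circular speed at r₁: v₁ = √(μ/r₁) = √(1.327×10^11/8.976×10^8) = 12.159 km/s.
Transfer-orbit speed at r₁ (v² = μ(2/r − 1/a)): v_a = √[μ(2/r₁ − 1/a_t)] = 6.7682 km/s.
First burn Δv₁ = |v_a − v₁| = 5.391 km/s.
Circular speed at r₂: v₂ = √(μ/r₂) = 28.397 km/s.
Transfer-orbit speed at r₂: v_p = √[μ(2/r₂ − 1/a_t)] = 36.918 km/s.
Second burn Δv₂ = |v₂ − v_p| = 8.521 km/s.
Total Δv = Δv₁ + Δv₂ = 13.91 km/s.

Δv = 13.91 km/s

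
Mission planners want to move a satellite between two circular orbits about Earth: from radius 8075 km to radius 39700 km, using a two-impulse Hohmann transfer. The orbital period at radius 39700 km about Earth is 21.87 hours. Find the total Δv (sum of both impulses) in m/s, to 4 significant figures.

From Kepler's third law T² = 4π²r³/μ at r = 39700 km, T = 21.87 hours = 21.87 × 3600 s = 78732 s: μ = 4π²r³/T² = 3.98500×10^5 km³/s².
Transfer-ellipse semi-major axis a_t = (r₁ + r₂)/2 = (8075 + 39700)/2 = 23887.5 km.
Circular speed at r₁: v₁ = √(μ/r₁) = √(3.98500×10^5/8075) = 7.0249 km/s.
On the transfer ellipse at r₁, v² = μ(2/r − 1/a) gives v_p = √[μ(2/r₁ − 1/a_t)] = 9.0563 km/s.
First burn Δv₁ = |v_p − v₁| = 2.0314 km/s.
At r₂, v₂ = √(μ/r₂) = 3.16825 km/s.
Transfer-orbit speed at r₂: v_a = √[μ(2/r₂ − 1/a_t)] = 1.84207 km/s.
Second burn Δv₂ = |v₂ − v_a| = 1.3262 km/s.
Δv = Δv₁ + Δv₂ = 2.0314 + 1.3262 = 3.358 km/s.

Δv = 3358 m/s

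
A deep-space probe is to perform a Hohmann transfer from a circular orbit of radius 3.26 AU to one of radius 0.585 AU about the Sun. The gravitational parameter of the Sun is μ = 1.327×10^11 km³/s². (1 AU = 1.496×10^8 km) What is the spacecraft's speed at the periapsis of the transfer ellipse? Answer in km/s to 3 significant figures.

In km: r₁ = 3.26 × 1.496×10^8 = 4.87696×10^8 km; r₂ = 0.585 × 1.496×10^8 = 8.7516×10^7 km.
Semi-major axis of the transfer orbit: a_t = (4.87696×10^8 + 8.7516×10^7)/2 = 2.87606×10^8 km.
At periapsis, r = 8.7516×10^7 km.
Vis-viva: v = √[μ(2/r − 1/a_t)] = √[1.327×10^11 × (2/8.7516×10^7 − 1/2.87606×10^8)] = 50.71 km/s.

v = 50.7 km/s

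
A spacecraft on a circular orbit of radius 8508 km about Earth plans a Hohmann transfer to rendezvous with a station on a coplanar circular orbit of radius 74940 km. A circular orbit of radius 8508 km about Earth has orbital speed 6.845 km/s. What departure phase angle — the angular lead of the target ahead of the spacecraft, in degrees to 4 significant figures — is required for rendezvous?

φ = 105.2°

From the circular-orbit relation v² = μ/r at r = 8508 km: μ = v²r = (6.845)² × 8508 = 3.98634×10^5 km³/s².
The Hohmann ellipse has a_t = (r₁ + r₂)/2 = 41724 km.
The half-period of the transfer ellipse is t = π√(a_t³/μ) = 42407 s.
Target angular speed ω₂ = √(μ/r₂³) = 3.0776×10^-5 rad/s.
Angle swept by the target during transfer: ω₂·t = 1.3051 rad = 74.78°.
The spacecraft traverses 180° on the transfer ellipse, so the target must lead by 180° − 74.78° = 105.2°.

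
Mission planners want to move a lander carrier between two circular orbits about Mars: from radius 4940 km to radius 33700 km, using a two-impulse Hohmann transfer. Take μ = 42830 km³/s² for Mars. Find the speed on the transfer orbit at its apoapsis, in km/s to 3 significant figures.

The Hohmann ellipse has a_t = (r₁ + r₂)/2 = 19320 km.
At apoapsis, r = 33700 km.
Vis-viva: v = √[μ(2/r − 1/a_t)] = √[42830 × (2/33700 − 1/19320)] = 0.5701 km/s.

v = 0.570 km/s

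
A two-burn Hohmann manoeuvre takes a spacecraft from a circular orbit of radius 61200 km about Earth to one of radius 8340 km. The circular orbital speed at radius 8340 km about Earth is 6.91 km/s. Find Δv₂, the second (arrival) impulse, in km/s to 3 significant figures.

From the circular-orbit relation v² = μ/r at r = 8340 km: μ = v²r = (6.91)² × 8340 = 3.98219×10^5 km³/s².
Transfer-ellipse semi-major axis a_t = (r₁ + r₂)/2 = (61200 + 8340)/2 = 34770 km.
On the circular orbit at r = 8340 km, v_c = √(μ/r) = 6.910 km/s.
Transfer-orbit speed at the same r (vis-viva, a = a_t): v_t = √[μ(2/r − 1/a_t)] = 9.168 km/s.
Δv₂ = |v_t − v_c| = |9.168 − 6.910| = 2.258 km/s.

Δv₂ = 2.26 km/s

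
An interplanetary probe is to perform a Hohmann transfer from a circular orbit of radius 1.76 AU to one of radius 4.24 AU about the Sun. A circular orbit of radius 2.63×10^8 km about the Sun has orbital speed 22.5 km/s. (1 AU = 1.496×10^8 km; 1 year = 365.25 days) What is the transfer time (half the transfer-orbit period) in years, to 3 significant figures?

From the circular-orbit relation v² = μ/r at r = 2.63×10^8 km: μ = v²r = (22.5)² × 2.63×10^8 = 1.33144×10^11 km³/s².
In km: r₁ = 1.76 × 1.496×10^8 = 2.63296×10^8 km; r₂ = 4.24 × 1.496×10^8 = 6.34304×10^8 km.
Transfer-ellipse semi-major axis a_t = (r₁ + r₂)/2 = (2.63296×10^8 + 6.34304×10^8)/2 = 4.488×10^8 km.
By Kepler's third law the transfer-orbit period is T = 2π√(a_t³/μ), so t = T/2 = 8.186×10^7 s.
Converting: 8.186×10^7 s ÷ 3.15576×10^7 s/year (365.25 × 86400) = 2.59 years.

t = 2.59 years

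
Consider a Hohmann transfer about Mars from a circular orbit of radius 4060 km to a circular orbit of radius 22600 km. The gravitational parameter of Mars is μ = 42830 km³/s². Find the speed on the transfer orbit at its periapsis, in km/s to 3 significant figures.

v = 4.23 km/s

Transfer-ellipse semi-major axis a_t = (r₁ + r₂)/2 = (4060 + 22600)/2 = 13330 km.
At periapsis, r = 4060 km.
From the vis-viva equation, v = √[μ(2/r − 1/a_t)] = 4.229 km/s.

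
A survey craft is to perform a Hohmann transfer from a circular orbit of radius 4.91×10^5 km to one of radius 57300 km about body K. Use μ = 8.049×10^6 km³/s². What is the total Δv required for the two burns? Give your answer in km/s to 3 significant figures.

Δv = 6.21 km/s

Transfer-ellipse semi-major axis a_t = (r₁ + r₂)/2 = (4.910×10^5 + 57300)/2 = 2.7415×10^5 km.
At r₁ the circular-orbit speed is v₁ = √(μ/r₁) = 4.049 km/s.
Transfer-orbit speed at r₁ (v² = μ(2/r − 1/a)): v_a = √[μ(2/r₁ − 1/a_t)] = 1.851 km/s.
First burn Δv₁ = |v_a − v₁| = 2.198 km/s.
Circular speed at r₂: v₂ = √(μ/r₂) = 11.852 km/s.
Transfer-orbit speed at r₂: v_p = √[μ(2/r₂ − 1/a_t)] = 15.861 km/s.
Second burn Δv₂ = |v₂ − v_p| = 4.009 km/s.
Δv = Δv₁ + Δv₂ = 2.198 + 4.009 = 6.207 km/s.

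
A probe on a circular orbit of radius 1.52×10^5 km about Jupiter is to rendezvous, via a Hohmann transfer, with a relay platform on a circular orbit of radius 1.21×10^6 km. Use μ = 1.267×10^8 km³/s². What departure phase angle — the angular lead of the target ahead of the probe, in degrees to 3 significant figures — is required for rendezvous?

Transfer-ellipse semi-major axis a_t = (r₁ + r₂)/2 = (1.520×10^5 + 1.210×10^6)/2 = 6.810×10^5 km.
Transfer time t = π√(a_t³/μ) = 1.5685×10^5 s.
The target's mean motion on its circular orbit is ω₂ = √(μ/r₂³) = 8.4569×10^-6 rad/s.
Angle swept by the target during transfer: ω₂·t = 1.3265 rad = 76.00°.
Arrival is 180° from departure on the ellipse, so φ = 180° − 76.00° = 104°.

φ = 104°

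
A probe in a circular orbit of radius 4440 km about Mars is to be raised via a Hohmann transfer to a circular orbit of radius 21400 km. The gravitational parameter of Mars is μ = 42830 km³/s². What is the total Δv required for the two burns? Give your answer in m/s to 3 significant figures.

Transfer-ellipse semi-major axis a_t = (r₁ + r₂)/2 = (4440 + 21400)/2 = 12920 km.
Circular speed at r₁: v₁ = √(μ/r₁) = √(42830/4440) = 3.10586 km/s.
On the transfer ellipse at r₁, v² = μ(2/r − 1/a) gives v_p = √[μ(2/r₁ − 1/a_t)] = 3.99722 km/s.
First burn Δv₁ = |v_p − v₁| = 0.8914 km/s.
Circular speed at r₂: v₂ = √(μ/r₂) = 1.4147 km/s.
Transfer-orbit speed at r₂: v_a = √[μ(2/r₂ − 1/a_t)] = 0.82933 km/s.
Second burn Δv₂ = |v₂ − v_a| = 0.5854 km/s.
Δv = Δv₁ + Δv₂ = 0.8914 + 0.5854 = 1.477 km/s.

Δv = 1480 m/s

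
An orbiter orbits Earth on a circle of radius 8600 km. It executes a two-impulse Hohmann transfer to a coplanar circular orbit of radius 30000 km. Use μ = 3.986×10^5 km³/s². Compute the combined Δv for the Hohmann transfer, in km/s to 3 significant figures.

Transfer-ellipse semi-major axis a_t = (r₁ + r₂)/2 = (8600 + 30000)/2 = 19300 km.
At r₁ the circular-orbit speed is v₁ = √(μ/r₁) = 6.808 km/s.
Transfer-orbit speed at r₁ (vis-viva): v_p = √[μ(2/r₁ − 1/a_t)] = 8.488 km/s.
First burn Δv₁ = |v_p − v₁| = 1.680 km/s.
At r₂, v₂ = √(μ/r₂) = 3.645 km/s.
Transfer-orbit speed at r₂: v_a = √[μ(2/r₂ − 1/a_t)] = 2.433 km/s.
Second burn Δv₂ = |v₂ − v_a| = 1.212 km/s.
Total Δv = Δv₁ + Δv₂ = 2.892 km/s.

Δv = 2.89 km/s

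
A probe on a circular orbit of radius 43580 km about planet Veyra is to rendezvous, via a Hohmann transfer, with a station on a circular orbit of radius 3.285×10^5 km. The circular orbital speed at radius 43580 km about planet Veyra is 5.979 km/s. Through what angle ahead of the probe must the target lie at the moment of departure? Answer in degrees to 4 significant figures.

φ = 103.3°

From the circular-orbit relation v² = μ/r at r = 43580 km: μ = v²r = (5.979)² × 43580 = 1.55792×10^6 km³/s².
Semi-major axis of the transfer orbit: a_t = (43580 + 3.285×10^5)/2 = 1.8604×10^5 km.
Transfer time t = π√(a_t³/μ) = 2.0197×10^5 s.
Target angular speed ω₂ = √(μ/r₂³) = 6.6293×10^-6 rad/s.
Angle swept by the target during transfer: ω₂·t = 1.3389 rad = 76.71°.
Arrival is 180° from departure on the ellipse, so φ = 180° − 76.71° = 103.3°.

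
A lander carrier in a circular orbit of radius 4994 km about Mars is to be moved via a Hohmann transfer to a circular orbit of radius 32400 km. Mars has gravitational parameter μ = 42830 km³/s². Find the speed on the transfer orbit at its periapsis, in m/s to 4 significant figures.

Transfer-ellipse semi-major axis a_t = (r₁ + r₂)/2 = (4994 + 32400)/2 = 18697 km.
The periapsis of the transfer ellipse is at r = 4994 km.
Applying v² = μ(2/r − 1/a_t): v = 3.855 km/s.

v = 3855 m/s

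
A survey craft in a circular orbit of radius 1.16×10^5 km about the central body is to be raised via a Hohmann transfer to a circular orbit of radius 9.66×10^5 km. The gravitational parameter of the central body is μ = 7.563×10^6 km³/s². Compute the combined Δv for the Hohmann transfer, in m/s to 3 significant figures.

Δv = 4220 m/s

The Hohmann ellipse has a_t = (r₁ + r₂)/2 = 5.410×10^5 km.
At r₁ the circular-orbit speed is v₁ = √(μ/r₁) = 8.0745449 km/s.
Transfer-orbit speed at r₁ (vis-viva equation): v_p = √[μ(2/r₁ − 1/a_t)] = 10.789666 km/s.
First burn Δv₁ = |v_p − v₁| = 2.71512 km/s.
Circular speed at r₂: v₂ = √(μ/r₂) = 2.79807 km/s.
Transfer-orbit speed at r₂: v_a = √[μ(2/r₂ − 1/a_t)] = 1.29565 km/s.
Second burn Δv₂ = |v₂ − v_a| = 1.50242 km/s.
Total Δv = Δv₁ + Δv₂ = 4.218 km/s.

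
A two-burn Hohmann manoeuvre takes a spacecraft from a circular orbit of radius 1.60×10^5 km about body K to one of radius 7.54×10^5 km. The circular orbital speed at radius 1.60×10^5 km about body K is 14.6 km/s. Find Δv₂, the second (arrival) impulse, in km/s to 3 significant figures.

Δv₂ = 2.75 km/s

From the circular-orbit relation v² = μ/r at r = 1.60×10^5 km: μ = v²r = (14.6)² × 1.60×10^5 = 3.41056×10^7 km³/s².
Semi-major axis of the transfer orbit: a_t = (1.600×10^5 + 7.540×10^5)/2 = 4.570×10^5 km.
Circular speed at r = 7.540×10^5 km: v_c = √(μ/r) = 6.726 km/s.
Transfer-orbit speed at the same r (vis-viva, a = a_t): v_t = √[μ(2/r − 1/a_t)] = 3.980 km/s.
Δv₂ = |v_t − v_c| = |3.980 − 6.726| = 2.746 km/s.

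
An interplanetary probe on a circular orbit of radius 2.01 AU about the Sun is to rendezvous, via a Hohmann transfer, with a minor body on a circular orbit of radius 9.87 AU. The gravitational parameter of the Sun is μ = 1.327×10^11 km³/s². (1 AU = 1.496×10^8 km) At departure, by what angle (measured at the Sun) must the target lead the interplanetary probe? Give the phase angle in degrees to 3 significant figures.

In km: r₁ = 2.01 × 1.496×10^8 = 3.00696×10^8 km; r₂ = 9.87 × 1.496×10^8 = 1.476552×10^9 km.
The Hohmann ellipse has a_t = (r₁ + r₂)/2 = 8.88624×10^8 km.
The half-period of the transfer ellipse is t = π√(a_t³/μ) = 2.2845×10^8 s.
The target's mean motion on its circular orbit is ω₂ = √(μ/r₂³) = 6.4204×10^-9 rad/s.
Angle swept by the target during transfer: ω₂·t = 1.4667 rad = 84.04°.
The interplanetary probe traverses 180° on the transfer ellipse, so the target must lead by 180° − 84.04° = 96.0°.

φ = 96.0°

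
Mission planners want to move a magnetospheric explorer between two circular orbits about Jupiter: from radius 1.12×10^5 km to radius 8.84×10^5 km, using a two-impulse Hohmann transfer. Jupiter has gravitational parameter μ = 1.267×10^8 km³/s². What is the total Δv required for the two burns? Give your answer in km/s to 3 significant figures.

Δv = 17.5 km/s

Transfer-ellipse semi-major axis a_t = (r₁ + r₂)/2 = (1.120×10^5 + 8.840×10^5)/2 = 4.980×10^5 km.
At r₁ the circular-orbit speed is v₁ = √(μ/r₁) = 33.63 km/s.
Transfer-orbit speed at r₁ (vis-viva equation): v_p = √[μ(2/r₁ − 1/a_t)] = 44.81 km/s.
First burn Δv₁ = |v_p − v₁| = 11.18 km/s.
At r₂, v₂ = √(μ/r₂) = 11.9719 km/s.
Transfer-orbit speed at r₂: v_a = √[μ(2/r₂ − 1/a_t)] = 5.67749 km/s.
Second burn Δv₂ = |v₂ − v_a| = 6.294 km/s.
Total Δv = Δv₁ + Δv₂ = 17.47 km/s.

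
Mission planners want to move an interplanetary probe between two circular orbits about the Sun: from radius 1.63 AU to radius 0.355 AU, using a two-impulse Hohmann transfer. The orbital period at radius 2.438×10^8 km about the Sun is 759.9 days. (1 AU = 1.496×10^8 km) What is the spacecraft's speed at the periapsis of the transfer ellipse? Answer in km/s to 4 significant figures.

v = 64.06 km/s

From Kepler's third law T² = 4π²r³/μ at r = 2.438×10^8 km, T = 759.9 days = 759.9 × 86400 s = 6.565536×10^7 s: μ = 4π²r³/T² = 1.32715×10^11 km³/s².
In km: r₁ = 1.63 × 1.496×10^8 = 2.43848×10^8 km; r₂ = 0.355 × 1.496×10^8 = 5.3108×10^7 km.
The Hohmann ellipse has a_t = (r₁ + r₂)/2 = 1.48478×10^8 km.
At periapsis, r = 5.3108×10^7 km.
Vis-viva: v = √[μ(2/r − 1/a_t)] = √[1.32715×10^11 × (2/5.3108×10^7 − 1/1.48478×10^8)] = 64.06 km/s.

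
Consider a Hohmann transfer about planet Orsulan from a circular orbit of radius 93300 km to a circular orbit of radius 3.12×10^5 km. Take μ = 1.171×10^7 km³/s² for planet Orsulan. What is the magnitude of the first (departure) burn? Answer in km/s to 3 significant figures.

Transfer-ellipse semi-major axis a_t = (r₁ + r₂)/2 = (93300 + 3.120×10^5)/2 = 2.0265×10^5 km.
On the circular orbit at r = 93300 km, v_c = √(μ/r) = 11.203 km/s.
Transfer-orbit speed at the same r (vis-viva, a = a_t): v_t = √[μ(2/r − 1/a_t)] = 13.901 km/s.
Δv₁ = |v_t − v_c| = |13.901 − 11.203| = 2.698 km/s.

Δv₁ = 2.70 km/s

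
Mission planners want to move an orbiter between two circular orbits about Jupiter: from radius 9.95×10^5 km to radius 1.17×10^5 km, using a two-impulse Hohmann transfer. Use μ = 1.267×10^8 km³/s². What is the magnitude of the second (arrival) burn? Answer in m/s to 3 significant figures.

Transfer-ellipse semi-major axis a_t = (r₁ + r₂)/2 = (9.950×10^5 + 1.170×10^5)/2 = 5.560×10^5 km.
On the circular orbit at r = 1.170×10^5 km, v_c = √(μ/r) = 32.91 km/s.
Vis-viva on the transfer ellipse at r = 1.170×10^5 km gives v_t = √[μ(2/r − 1/a_t)] = 44.02 km/s.
Δv₂ = |v_t − v_c| = |44.02 − 32.91| = 11.11 km/s.

Δv₂ = 11100 m/s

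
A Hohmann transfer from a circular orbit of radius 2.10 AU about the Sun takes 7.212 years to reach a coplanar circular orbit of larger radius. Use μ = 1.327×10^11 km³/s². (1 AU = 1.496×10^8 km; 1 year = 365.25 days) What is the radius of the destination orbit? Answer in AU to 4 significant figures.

r₂ = 9.750 AU

In km: r₁ = 2.10 × 1.496×10^8 = 3.1416×10^8 km.
Transfer time t = 7.212 years × 365.25 × 86400 s = 2.275934112×10^8 s, and t = π√(a_t³/μ).
So a_t = (μ t²/π²)^(1/3) = (1.327×10^11 × (2.275934112×10^8)² / π²)^(1/3) = 8.8640×10^8 km.
Since a_t = (r₁ + r₂)/2, r₂ = 2a_t − r₁ = 2×8.8640×10^8 − 3.1416×10^8 = 1.45864×10^9 km.
In AU: r₂ = 1.45864×10^9 / 1.496×10^8 = 9.750 AU.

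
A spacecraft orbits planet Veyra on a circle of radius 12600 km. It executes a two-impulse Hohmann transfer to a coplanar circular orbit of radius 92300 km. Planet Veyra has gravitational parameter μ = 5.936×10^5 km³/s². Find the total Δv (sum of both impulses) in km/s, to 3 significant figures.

Δv = 3.53 km/s

Semi-major axis of the transfer orbit: a_t = (12600 + 92300)/2 = 52450 km.
Circular speed at r₁: v₁ = √(μ/r₁) = √(5.936×10^5/12600) = 6.864 km/s.
On the transfer ellipse at r₁, vis-viva equation gives v_p = √[μ(2/r₁ − 1/a_t)] = 9.105 km/s.
First burn Δv₁ = |v_p − v₁| = 2.241 km/s.
Circular speed at r₂: v₂ = √(μ/r₂) = 2.536 km/s.
Transfer-orbit speed at r₂: v_a = √[μ(2/r₂ − 1/a_t)] = 1.243 km/s.
Second burn Δv₂ = |v₂ − v_a| = 1.293 km/s.
Total Δv = Δv₁ + Δv₂ = 3.534 km/s.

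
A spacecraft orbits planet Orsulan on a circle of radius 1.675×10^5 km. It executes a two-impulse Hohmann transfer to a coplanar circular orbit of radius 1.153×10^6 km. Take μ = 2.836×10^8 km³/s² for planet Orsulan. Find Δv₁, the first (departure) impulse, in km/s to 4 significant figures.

Semi-major axis of the transfer orbit: a_t = (1.675×10^5 + 1.153×10^6)/2 = 6.6025×10^5 km.
On the circular orbit at r = 1.675×10^5 km, v_c = √(μ/r) = 41.15 km/s.
Vis-viva on the transfer ellipse at r = 1.675×10^5 km gives v_t = √[μ(2/r − 1/a_t)] = 54.38 km/s.
Δv₁ = |v_t − v_c| = |54.38 − 41.15| = 13.23 km/s.

Δv₁ = 13.23 km/s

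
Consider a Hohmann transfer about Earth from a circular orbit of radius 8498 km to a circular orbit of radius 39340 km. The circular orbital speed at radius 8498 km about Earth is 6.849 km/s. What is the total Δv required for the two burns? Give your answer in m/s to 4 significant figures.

From the circular-orbit relation v² = μ/r at r = 8498 km: μ = v²r = (6.849)² × 8498 = 3.98631×10^5 km³/s².
The Hohmann ellipse has a_t = (r₁ + r₂)/2 = 23919 km.
Circular speed at r₁: v₁ = √(μ/r₁) = √(3.98631×10^5/8498) = 6.8490 km/s.
On the transfer ellipse at r₁, vis-viva gives v_p = √[μ(2/r₁ − 1/a_t)] = 8.7836 km/s.
First burn Δv₁ = |v_p − v₁| = 1.9346 km/s.
Circular speed at r₂: v₂ = √(μ/r₂) = 3.1832 km/s.
Transfer-orbit speed at r₂: v_a = √[μ(2/r₂ − 1/a_t)] = 1.8974 km/s.
Second burn Δv₂ = |v₂ − v_a| = 1.2858 km/s.
Δv = Δv₁ + Δv₂ = 1.9346 + 1.2858 = 3.220 km/s.

Δv = 3220 m/s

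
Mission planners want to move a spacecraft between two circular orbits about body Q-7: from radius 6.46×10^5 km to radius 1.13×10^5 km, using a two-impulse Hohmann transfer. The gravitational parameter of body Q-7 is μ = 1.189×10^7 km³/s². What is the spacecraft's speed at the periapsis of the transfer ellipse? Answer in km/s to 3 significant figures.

Transfer-ellipse semi-major axis a_t = (r₁ + r₂)/2 = (6.460×10^5 + 1.130×10^5)/2 = 3.795×10^5 km.
The periapsis of the transfer ellipse is at r = 1.130×10^5 km.
From the vis-viva equation, v = √[μ(2/r − 1/a_t)] = 13.38 km/s.

v = 13.4 km/s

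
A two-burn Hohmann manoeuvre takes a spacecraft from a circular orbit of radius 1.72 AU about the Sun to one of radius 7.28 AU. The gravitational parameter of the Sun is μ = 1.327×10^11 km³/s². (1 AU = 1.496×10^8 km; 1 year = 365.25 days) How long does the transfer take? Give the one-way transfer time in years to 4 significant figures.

t = 4.773 years

In km: r₁ = 1.72 × 1.496×10^8 = 2.57312×10^8 km; r₂ = 7.28 × 1.496×10^8 = 1.089088×10^9 km.
Semi-major axis of the transfer orbit: a_t = (2.57312×10^8 + 1.089088×10^9)/2 = 6.732×10^8 km.
Half the transfer-orbit period gives t = π√(a_t³/μ) = 1.5064×10^8 s.
Converting: 1.5064×10^8 s ÷ 3.15576×10^7 s/year (365.25 × 86400) = 4.773 years.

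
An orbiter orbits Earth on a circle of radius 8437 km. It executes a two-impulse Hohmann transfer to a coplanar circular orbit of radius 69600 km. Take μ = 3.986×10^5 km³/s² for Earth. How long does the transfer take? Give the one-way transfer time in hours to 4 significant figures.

t = 10.65 hours

Semi-major axis of the transfer orbit: a_t = (8437 + 69600)/2 = 39018.5 km.
By Kepler's third law the transfer-orbit period is T = 2π√(a_t³/μ), so t = T/2 = 38350 s.
Converting: 38350 s ÷ 3600 s/hour = 10.65 hours.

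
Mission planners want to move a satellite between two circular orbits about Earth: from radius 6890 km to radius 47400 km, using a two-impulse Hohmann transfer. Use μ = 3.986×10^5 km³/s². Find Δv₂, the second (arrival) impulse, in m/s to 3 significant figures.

Δv₂ = 1440 m/s

Transfer-ellipse semi-major axis a_t = (r₁ + r₂)/2 = (6890 + 47400)/2 = 27145 km.
Circular speed at r = 47400 km: v_c = √(μ/r) = 2.900 km/s.
Transfer-orbit speed at the same r (vis-viva, a = a_t): v_t = √[μ(2/r − 1/a_t)] = 1.461 km/s.
Δv₂ = |v_t − v_c| = |1.461 − 2.900| = 1.439 km/s.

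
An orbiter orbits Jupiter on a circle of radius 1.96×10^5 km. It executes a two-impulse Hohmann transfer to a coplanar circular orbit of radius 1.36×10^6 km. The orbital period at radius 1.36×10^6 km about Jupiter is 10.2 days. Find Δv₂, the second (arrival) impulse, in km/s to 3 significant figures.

Δv₂ = 4.83 km/s

From Kepler's third law T² = 4π²r³/μ at r = 1.36×10^6 km, T = 10.2 days = 10.2 × 86400 s = 8.8128×10^5 s: μ = 4π²r³/T² = 1.27864×10^8 km³/s².
Transfer-ellipse semi-major axis a_t = (r₁ + r₂)/2 = (1.960×10^5 + 1.360×10^6)/2 = 7.780×10^5 km.
Circular speed at r = 1.360×10^6 km: v_c = √(μ/r) = 9.696 km/s.
Transfer-orbit speed at the same r (vis-viva, a = a_t): v_t = √[μ(2/r − 1/a_t)] = 4.867 km/s.
Δv₂ = |v_t − v_c| = |4.867 − 9.696| = 4.829 km/s.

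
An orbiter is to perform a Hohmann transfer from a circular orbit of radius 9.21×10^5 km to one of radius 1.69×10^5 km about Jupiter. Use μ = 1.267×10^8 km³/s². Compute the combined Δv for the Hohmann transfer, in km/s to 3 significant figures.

The Hohmann ellipse has a_t = (r₁ + r₂)/2 = 5.450×10^5 km.
At r₁ the circular-orbit speed is v₁ = √(μ/r₁) = 11.729 km/s.
On the transfer ellipse at r₁, vis-viva gives v_a = √[μ(2/r₁ − 1/a_t)] = 6.5314 km/s.
First burn Δv₁ = |v_a − v₁| = 5.198 km/s.
Circular speed at r₂: v₂ = √(μ/r₂) = 27.381 km/s.
Transfer-orbit speed at r₂: v_p = √[μ(2/r₂ − 1/a_t)] = 35.594 km/s.
Second burn Δv₂ = |v₂ − v_p| = 8.213 km/s.
Total Δv = Δv₁ + Δv₂ = 13.41 km/s.

Δv = 13.4 km/s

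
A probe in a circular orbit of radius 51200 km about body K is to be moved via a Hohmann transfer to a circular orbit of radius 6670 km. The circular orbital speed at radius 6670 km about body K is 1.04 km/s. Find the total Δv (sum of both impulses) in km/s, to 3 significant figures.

Δv = 0.539 km/s

From the circular-orbit relation v² = μ/r at r = 6670 km: μ = v²r = (1.04)² × 6670 = 7214.27 km³/s².
Transfer-ellipse semi-major axis a_t = (r₁ + r₂)/2 = (51200 + 6670)/2 = 28935 km.
At r₁ the circular-orbit speed is v₁ = √(μ/r₁) = 0.37537 km/s.
On the transfer ellipse at r₁, v² = μ(2/r − 1/a) gives v_a = √[μ(2/r₁ − 1/a_t)] = 0.18022 km/s.
First burn Δv₁ = |v_a − v₁| = 0.19515 km/s.
Circular speed at r₂: v₂ = √(μ/r₂) = 1.04000 km/s.
Transfer-orbit speed at r₂: v_p = √[μ(2/r₂ − 1/a_t)] = 1.38343 km/s.
Second burn Δv₂ = |v₂ − v_p| = 0.34343 km/s.
Total Δv = Δv₁ + Δv₂ = 0.5386 km/s.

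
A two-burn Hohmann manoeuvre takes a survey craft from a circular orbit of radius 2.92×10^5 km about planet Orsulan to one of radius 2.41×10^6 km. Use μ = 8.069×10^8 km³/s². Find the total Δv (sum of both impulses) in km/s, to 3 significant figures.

Semi-major axis of the transfer orbit: a_t = (2.920×10^5 + 2.410×10^6)/2 = 1.351×10^6 km.
At r₁ the circular-orbit speed is v₁ = √(μ/r₁) = 52.57 km/s.
On the transfer ellipse at r₁, vis-viva gives v_p = √[μ(2/r₁ − 1/a_t)] = 70.21 km/s.
First burn Δv₁ = |v_p − v₁| = 17.64 km/s.
At r₂, v₂ = √(μ/r₂) = 18.298 km/s.
Transfer-orbit speed at r₂: v_a = √[μ(2/r₂ − 1/a_t)] = 8.5068 km/s.
Second burn Δv₂ = |v₂ − v_a| = 9.791 km/s.
Δv = Δv₁ + Δv₂ = 17.64 + 9.791 = 27.43 km/s.

Δv = 27.4 km/s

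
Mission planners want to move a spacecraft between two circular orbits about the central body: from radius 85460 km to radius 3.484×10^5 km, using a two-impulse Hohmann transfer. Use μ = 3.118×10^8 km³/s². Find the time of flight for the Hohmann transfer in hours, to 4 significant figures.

t = 4.993 hours

Semi-major axis of the transfer orbit: a_t = (85460 + 3.484×10^5)/2 = 2.1693×10^5 km.
By Kepler's third law the transfer-orbit period is T = 2π√(a_t³/μ), so t = T/2 = 17976 s.
Converting: 17976 s ÷ 3600 s/hour = 4.993 hours.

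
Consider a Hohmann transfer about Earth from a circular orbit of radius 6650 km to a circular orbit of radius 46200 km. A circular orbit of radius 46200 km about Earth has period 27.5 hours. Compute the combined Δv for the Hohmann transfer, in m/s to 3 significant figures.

From Kepler's third law T² = 4π²r³/μ at r = 46200 km, T = 27.5 hours = 27.5 × 3600 s = 99000 s: μ = 4π²r³/T² = 3.97206×10^5 km³/s².
The Hohmann ellipse has a_t = (r₁ + r₂)/2 = 26425 km.
At r₁ the circular-orbit speed is v₁ = √(μ/r₁) = 7.729 km/s.
Transfer-orbit speed at r₁ (vis-viva equation): v_p = √[μ(2/r₁ − 1/a_t)] = 10.22 km/s.
First burn Δv₁ = |v_p − v₁| = 2.491 km/s.
At r₂, v₂ = √(μ/r₂) = 2.932 km/s.
Transfer-orbit speed at r₂: v_a = √[μ(2/r₂ − 1/a_t)] = 1.471 km/s.
Second burn Δv₂ = |v₂ − v_a| = 1.461 km/s.
Total Δv = Δv₁ + Δv₂ = 3.952 km/s.

Δv = 3950 m/s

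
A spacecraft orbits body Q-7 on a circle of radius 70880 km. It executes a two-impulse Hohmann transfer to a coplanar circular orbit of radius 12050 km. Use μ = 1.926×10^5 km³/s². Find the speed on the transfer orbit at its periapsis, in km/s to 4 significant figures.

v = 5.227 km/s

Semi-major axis of the transfer orbit: a_t = (70880 + 12050)/2 = 41465 km.
At periapsis, r = 12050 km.
From the vis-viva equation, v = √[μ(2/r − 1/a_t)] = 5.227 km/s.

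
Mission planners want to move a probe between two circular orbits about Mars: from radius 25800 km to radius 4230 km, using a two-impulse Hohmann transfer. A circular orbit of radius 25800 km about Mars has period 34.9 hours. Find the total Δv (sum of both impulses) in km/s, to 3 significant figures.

Δv = 1.60 km/s

From Kepler's third law T² = 4π²r³/μ at r = 25800 km, T = 34.9 hours = 34.9 × 3600 s = 1.2564×10^5 s: μ = 4π²r³/T² = 42950.0 km³/s².
The Hohmann ellipse has a_t = (r₁ + r₂)/2 = 15015 km.
Circular speed at r₁: v₁ = √(μ/r₁) = √(42950.0/25800) = 1.2902 km/s.
Transfer-orbit speed at r₁ (vis-viva): v_a = √[μ(2/r₁ − 1/a_t)] = 0.68482 km/s.
First burn Δv₁ = |v_a − v₁| = 0.6054 km/s.
At r₂, v₂ = √(μ/r₂) = 3.18648 km/s.
Transfer-orbit speed at r₂: v_p = √[μ(2/r₂ − 1/a_t)] = 4.17694 km/s.
Second burn Δv₂ = |v₂ − v_p| = 0.9905 km/s.
Δv = Δv₁ + Δv₂ = 0.6054 + 0.9905 = 1.596 km/s.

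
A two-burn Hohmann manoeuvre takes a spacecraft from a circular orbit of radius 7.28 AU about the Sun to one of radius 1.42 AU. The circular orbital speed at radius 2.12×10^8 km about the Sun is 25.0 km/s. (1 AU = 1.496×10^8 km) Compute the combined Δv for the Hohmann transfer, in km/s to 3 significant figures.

Δv = 12.1 km/s

From the circular-orbit relation v² = μ/r at r = 2.12×10^8 km: μ = v²r = (25.0)² × 2.12×10^8 = 1.32500×10^11 km³/s².
In km: r₁ = 7.28 × 1.496×10^8 = 1.089088×10^9 km; r₂ = 1.42 × 1.496×10^8 = 2.12432×10^8 km.
The Hohmann ellipse has a_t = (r₁ + r₂)/2 = 6.5076×10^8 km.
At r₁ the circular-orbit speed is v₁ = √(μ/r₁) = 11.03 km/s.
On the transfer ellipse at r₁, v² = μ(2/r − 1/a) gives v_a = √[μ(2/r₁ − 1/a_t)] = 6.302 km/s.
First burn Δv₁ = |v_a − v₁| = 4.728 km/s.
At r₂, v₂ = √(μ/r₂) = 24.975 km/s.
Transfer-orbit speed at r₂: v_p = √[μ(2/r₂ − 1/a_t)] = 32.309 km/s.
Second burn Δv₂ = |v₂ − v_p| = 7.334 km/s.
Δv = Δv₁ + Δv₂ = 4.728 + 7.334 = 12.06 km/s.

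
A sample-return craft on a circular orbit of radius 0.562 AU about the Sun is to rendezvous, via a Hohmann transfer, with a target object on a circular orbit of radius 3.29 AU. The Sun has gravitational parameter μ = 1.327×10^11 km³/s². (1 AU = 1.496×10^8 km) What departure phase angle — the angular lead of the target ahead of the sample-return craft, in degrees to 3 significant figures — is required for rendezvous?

In km: r₁ = 0.562 × 1.496×10^8 = 8.40752×10^7 km; r₂ = 3.29 × 1.496×10^8 = 4.92184×10^8 km.
Semi-major axis of the transfer orbit: a_t = (8.40752×10^7 + 4.92184×10^8)/2 = 2.881296×10^8 km.
Transfer time t = π√(a_t³/μ) = 4.218×10^7 s.
The target's mean motion on its circular orbit is ω₂ = √(μ/r₂³) = 3.336×10^-8 rad/s.
Angle swept by the target during transfer: ω₂·t = 1.407 rad = 80.62°.
Arrival is 180° from departure on the ellipse, so φ = 180° − 80.62° = 99.4°.

φ = 99.4°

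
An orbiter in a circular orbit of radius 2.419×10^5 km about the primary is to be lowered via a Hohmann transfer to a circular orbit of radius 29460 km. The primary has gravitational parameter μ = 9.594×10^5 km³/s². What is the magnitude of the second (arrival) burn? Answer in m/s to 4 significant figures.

Semi-major axis of the transfer orbit: a_t = (2.419×10^5 + 29460)/2 = 1.3568×10^5 km.
On the circular orbit at r = 29460 km, v_c = √(μ/r) = 5.707 km/s.
Vis-viva on the transfer ellipse at r = 29460 km gives v_t = √[μ(2/r − 1/a_t)] = 7.620 km/s.
Δv₂ = |v_t − v_c| = |7.620 − 5.707| = 1.913 km/s.

Δv₂ = 1913 m/s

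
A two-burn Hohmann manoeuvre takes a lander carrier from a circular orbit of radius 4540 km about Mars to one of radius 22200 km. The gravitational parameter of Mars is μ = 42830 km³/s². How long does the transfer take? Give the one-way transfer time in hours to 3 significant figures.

The Hohmann ellipse has a_t = (r₁ + r₂)/2 = 13370 km.
By Kepler's third law the transfer-orbit period is T = 2π√(a_t³/μ), so t = T/2 = 23470 s.
Converting: 23470 s ÷ 3600 s/hour = 6.52 hours.

t = 6.52 hours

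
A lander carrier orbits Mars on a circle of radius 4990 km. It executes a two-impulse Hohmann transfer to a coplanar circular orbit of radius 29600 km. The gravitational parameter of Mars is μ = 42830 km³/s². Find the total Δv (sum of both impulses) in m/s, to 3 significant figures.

Semi-major axis of the transfer orbit: a_t = (4990 + 29600)/2 = 17295 km.
Circular speed at r₁: v₁ = √(μ/r₁) = √(42830/4990) = 2.930 km/s.
Transfer-orbit speed at r₁ (vis-viva equation): v_p = √[μ(2/r₁ − 1/a_t)] = 3.833 km/s.
First burn Δv₁ = |v_p − v₁| = 0.9030 km/s.
Circular speed at r₂: v₂ = √(μ/r₂) = 1.2029 km/s.
Transfer-orbit speed at r₂: v_a = √[μ(2/r₂ − 1/a_t)] = 0.64613 km/s.
Second burn Δv₂ = |v₂ − v_a| = 0.5568 km/s.
Δv = Δv₁ + Δv₂ = 0.9030 + 0.5568 = 1.460 km/s.

Δv = 1460 m/s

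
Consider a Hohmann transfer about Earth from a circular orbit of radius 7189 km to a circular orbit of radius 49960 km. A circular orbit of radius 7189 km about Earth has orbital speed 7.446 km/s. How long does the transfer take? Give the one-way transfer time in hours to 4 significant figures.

t = 6.677 hours

From the circular-orbit relation v² = μ/r at r = 7189 km: μ = v²r = (7.446)² × 7189 = 3.98579×10^5 km³/s².
Semi-major axis of the transfer orbit: a_t = (7189 + 49960)/2 = 28574.5 km.
By Kepler's third law the transfer-orbit period is T = 2π√(a_t³/μ), so t = T/2 = 24036 s.
Converting: 24036 s ÷ 3600 s/hour = 6.677 hours.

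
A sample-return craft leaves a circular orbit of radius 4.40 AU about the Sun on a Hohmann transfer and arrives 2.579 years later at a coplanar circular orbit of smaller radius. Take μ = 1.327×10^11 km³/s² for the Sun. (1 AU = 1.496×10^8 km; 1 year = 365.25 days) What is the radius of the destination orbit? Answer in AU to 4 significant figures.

r₂ = 1.570 AU

In km: r₁ = 4.40 × 1.496×10^8 = 6.5824×10^8 km.
Transfer time t = 2.579 years × 365.25 × 86400 s = 8.13870504×10^7 s, and t = π√(a_t³/μ).
So a_t = (μ t²/π²)^(1/3) = (1.327×10^11 × (8.13870504×10^7)² / π²)^(1/3) = 4.4657×10^8 km.
Since a_t = (r₁ + r₂)/2, r₂ = 2a_t − r₁ = 2×4.4657×10^8 − 6.5824×10^8 = 2.349×10^8 km.
In AU: r₂ = 2.349×10^8 / 1.496×10^8 = 1.570 AU.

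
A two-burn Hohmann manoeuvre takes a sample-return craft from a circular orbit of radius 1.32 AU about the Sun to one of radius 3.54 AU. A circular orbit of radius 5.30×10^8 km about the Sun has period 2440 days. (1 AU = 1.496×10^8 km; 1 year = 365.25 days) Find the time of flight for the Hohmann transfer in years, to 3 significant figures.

t = 1.90 years

From Kepler's third law T² = 4π²r³/μ at r = 5.30×10^8 km, T = 2440 days = 2440 × 86400 s = 2.10816×10^8 s: μ = 4π²r³/T² = 1.32245×10^11 km³/s².
In km: r₁ = 1.32 × 1.496×10^8 = 1.97472×10^8 km; r₂ = 3.54 × 1.496×10^8 = 5.29584×10^8 km.
Transfer-ellipse semi-major axis a_t = (r₁ + r₂)/2 = (1.97472×10^8 + 5.29584×10^8)/2 = 3.63528×10^8 km.
By Kepler's third law the transfer-orbit period is T = 2π√(a_t³/μ), so t = T/2 = 5.988×10^7 s.
Converting: 5.988×10^7 s ÷ 3.15576×10^7 s/year (365.25 × 86400) = 1.90 years.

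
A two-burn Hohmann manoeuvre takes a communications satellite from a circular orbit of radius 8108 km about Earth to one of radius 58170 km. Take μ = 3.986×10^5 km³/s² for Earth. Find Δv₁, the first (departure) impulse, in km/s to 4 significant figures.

Semi-major axis of the transfer orbit: a_t = (8108 + 58170)/2 = 33139 km.
On the circular orbit at r = 8108 km, v_c = √(μ/r) = 7.0115 km/s.
Transfer-orbit speed at the same r (vis-viva, a = a_t): v_t = √[μ(2/r − 1/a_t)] = 9.2895 km/s.
Δv₁ = |v_t − v_c| = |9.2895 − 7.0115| = 2.278 km/s.

Δv₁ = 2.278 km/s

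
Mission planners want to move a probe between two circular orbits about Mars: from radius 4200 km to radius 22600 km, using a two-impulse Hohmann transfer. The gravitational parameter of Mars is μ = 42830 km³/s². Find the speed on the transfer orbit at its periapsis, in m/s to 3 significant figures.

v = 4150 m/s

Semi-major axis of the transfer orbit: a_t = (4200 + 22600)/2 = 13400 km.
The periapsis of the transfer ellipse is at r = 4200 km.
Vis-viva: v = √[μ(2/r − 1/a_t)] = √[42830 × (2/4200 − 1/13400)] = 4.147 km/s.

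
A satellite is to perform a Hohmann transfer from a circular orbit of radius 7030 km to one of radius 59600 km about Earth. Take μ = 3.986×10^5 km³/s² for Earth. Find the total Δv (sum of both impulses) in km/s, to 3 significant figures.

Δv = 3.94 km/s

Semi-major axis of the transfer orbit: a_t = (7030 + 59600)/2 = 33315 km.
Circular speed at r₁: v₁ = √(μ/r₁) = √(3.986×10^5/7030) = 7.5299 km/s.
Transfer-orbit speed at r₁ (vis-viva): v_p = √[μ(2/r₁ − 1/a_t)] = 10.072 km/s.
First burn Δv₁ = |v_p − v₁| = 2.542 km/s.
Circular speed at r₂: v₂ = √(μ/r₂) = 2.586 km/s.
Transfer-orbit speed at r₂: v_a = √[μ(2/r₂ − 1/a_t)] = 1.188 km/s.
Second burn Δv₂ = |v₂ − v_a| = 1.398 km/s.
Δv = Δv₁ + Δv₂ = 2.542 + 1.398 = 3.940 km/s.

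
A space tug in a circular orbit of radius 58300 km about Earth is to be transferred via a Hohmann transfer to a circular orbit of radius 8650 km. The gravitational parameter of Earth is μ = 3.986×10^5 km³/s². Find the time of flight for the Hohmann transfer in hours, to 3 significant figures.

Semi-major axis of the transfer orbit: a_t = (58300 + 8650)/2 = 33475 km.
By Kepler's third law the transfer-orbit period is T = 2π√(a_t³/μ), so t = T/2 = 30480 s.
Converting: 30480 s ÷ 3600 s/hour = 8.47 hours.

t = 8.47 hours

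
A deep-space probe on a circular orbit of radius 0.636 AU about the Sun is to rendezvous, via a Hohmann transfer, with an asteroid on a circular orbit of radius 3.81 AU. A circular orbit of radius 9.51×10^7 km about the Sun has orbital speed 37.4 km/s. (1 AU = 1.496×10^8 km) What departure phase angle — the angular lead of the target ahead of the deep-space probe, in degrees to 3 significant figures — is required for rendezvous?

φ = 99.8°

From the circular-orbit relation v² = μ/r at r = 9.51×10^7 km: μ = v²r = (37.4)² × 9.51×10^7 = 1.33022×10^11 km³/s².
In km: r₁ = 0.636 × 1.496×10^8 = 9.51456×10^7 km; r₂ = 3.81 × 1.496×10^8 = 5.69976×10^8 km.
Semi-major axis of the transfer orbit: a_t = (9.51456×10^7 + 5.69976×10^8)/2 = 3.325608×10^8 km.
The half-period of the transfer ellipse is t = π√(a_t³/μ) = 5.22390×10^7 s.
Target angular speed ω₂ = √(μ/r₂³) = 2.68026×10^-8 rad/s.
Angle swept by the target during transfer: ω₂·t = 1.4001 rad = 80.22°.
The deep-space probe traverses 180° on the transfer ellipse, so the target must lead by 180° − 80.22° = 99.8°.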